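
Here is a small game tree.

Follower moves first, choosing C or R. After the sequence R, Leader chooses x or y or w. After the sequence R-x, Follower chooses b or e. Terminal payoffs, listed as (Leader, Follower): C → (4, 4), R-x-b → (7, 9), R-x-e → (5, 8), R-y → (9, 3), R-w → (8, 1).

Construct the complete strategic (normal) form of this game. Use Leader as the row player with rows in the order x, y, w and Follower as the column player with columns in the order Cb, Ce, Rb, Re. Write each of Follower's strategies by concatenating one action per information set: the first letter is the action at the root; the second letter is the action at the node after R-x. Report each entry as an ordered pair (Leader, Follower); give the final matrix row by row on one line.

Row x: Cb→(4,4), Ce→(4,4), Rb→(7,9), Re→(5,8)
Row y: Cb→(4,4), Ce→(4,4), Rb→(9,3), Re→(9,3)
Row w: Cb→(4,4), Ce→(4,4), Rb→(8,1), Re→(8,1)

x: (4,4) (4,4) (7,9) (5,8) | y: (4,4) (4,4) (9,3) (9,3) | w: (4,4) (4,4) (8,1) (8,1)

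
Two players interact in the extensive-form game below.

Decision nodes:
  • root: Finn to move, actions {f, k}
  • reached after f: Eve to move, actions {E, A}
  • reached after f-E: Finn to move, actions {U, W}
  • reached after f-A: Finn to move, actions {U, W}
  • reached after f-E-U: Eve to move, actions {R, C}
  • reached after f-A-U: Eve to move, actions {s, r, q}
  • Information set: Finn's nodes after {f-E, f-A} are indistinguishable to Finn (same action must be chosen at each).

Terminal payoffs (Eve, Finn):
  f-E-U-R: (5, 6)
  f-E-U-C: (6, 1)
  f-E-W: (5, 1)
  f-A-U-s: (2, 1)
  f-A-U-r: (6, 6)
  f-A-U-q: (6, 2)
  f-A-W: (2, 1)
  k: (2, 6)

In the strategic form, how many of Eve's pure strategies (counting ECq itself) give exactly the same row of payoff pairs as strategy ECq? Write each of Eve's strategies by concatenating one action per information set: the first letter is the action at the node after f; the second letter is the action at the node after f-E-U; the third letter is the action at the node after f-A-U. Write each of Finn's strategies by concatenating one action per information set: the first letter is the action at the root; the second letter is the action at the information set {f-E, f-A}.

Row for ECq (columns fU, fW, kU, kW): (6,1) (5,1) (2,6) (2,6).
Under ECq, Eve's choice at the node after f-A-U can never be reached regardless of what Finn does, so varying those choices leaves every outcome unchanged.
Holding the reachable choices fixed and varying the unreachable one freely already gives 3 equivalent strategies.
No other strategy reproduces this row, so those 3 are the full class: ECs, ECr, ECq.

3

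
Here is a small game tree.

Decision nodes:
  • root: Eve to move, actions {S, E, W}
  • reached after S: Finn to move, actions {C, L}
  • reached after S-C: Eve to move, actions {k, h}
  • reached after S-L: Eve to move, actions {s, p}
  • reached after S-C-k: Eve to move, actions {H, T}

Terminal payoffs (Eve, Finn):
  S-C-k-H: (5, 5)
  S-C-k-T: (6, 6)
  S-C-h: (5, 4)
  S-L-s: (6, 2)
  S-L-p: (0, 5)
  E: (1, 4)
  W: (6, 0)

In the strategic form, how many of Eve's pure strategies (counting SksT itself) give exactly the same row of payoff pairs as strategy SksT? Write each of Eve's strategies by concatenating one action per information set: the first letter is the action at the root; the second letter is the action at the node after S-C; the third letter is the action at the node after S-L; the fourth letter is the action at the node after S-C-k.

Row for SksT (columns C, L): (6,6) (6,2).
Every one of Eve's information sets is on the play path for some reply by Finn when Eve follows SksT.
Changing the action at any of them therefore changes at least one column, so only SksT itself gives this row.

1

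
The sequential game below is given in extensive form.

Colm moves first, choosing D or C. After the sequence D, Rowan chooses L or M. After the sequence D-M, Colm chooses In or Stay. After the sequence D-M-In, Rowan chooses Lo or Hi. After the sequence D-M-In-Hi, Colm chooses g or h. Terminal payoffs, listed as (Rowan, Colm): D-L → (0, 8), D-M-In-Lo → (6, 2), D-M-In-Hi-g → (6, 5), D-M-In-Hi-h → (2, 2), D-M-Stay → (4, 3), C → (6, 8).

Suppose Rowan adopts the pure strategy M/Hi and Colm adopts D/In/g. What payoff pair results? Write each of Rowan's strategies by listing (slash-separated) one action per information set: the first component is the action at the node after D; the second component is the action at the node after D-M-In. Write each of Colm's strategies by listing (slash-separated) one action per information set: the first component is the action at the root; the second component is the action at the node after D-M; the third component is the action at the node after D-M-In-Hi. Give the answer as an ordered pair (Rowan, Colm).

(6, 5)

Trace the play path from the root:
  Colm plays D
  Rowan plays M at [D]
  Colm plays In at [D-M]
  Rowan plays Hi at [D-M-In]
  Colm plays g at [D-M-In-Hi]
→ terminal payoff (6, 5).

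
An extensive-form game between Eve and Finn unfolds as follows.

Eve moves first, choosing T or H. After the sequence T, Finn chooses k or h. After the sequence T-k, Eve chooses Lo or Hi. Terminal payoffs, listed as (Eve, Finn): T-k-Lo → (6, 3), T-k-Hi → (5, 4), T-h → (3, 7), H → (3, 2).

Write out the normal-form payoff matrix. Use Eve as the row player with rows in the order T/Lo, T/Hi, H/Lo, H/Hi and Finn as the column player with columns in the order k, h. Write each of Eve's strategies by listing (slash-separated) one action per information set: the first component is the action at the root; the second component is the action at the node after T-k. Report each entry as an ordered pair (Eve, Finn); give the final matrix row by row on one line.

            k        h
T/Lo    (6,3)    (3,7)
T/Hi    (5,4)    (3,7)
H/Lo    (3,2)    (3,2)
H/Hi    (3,2)    (3,2)

T/Lo: (6,3) (3,7) | T/Hi: (5,4) (3,7) | H/Lo: (3,2) (3,2) | H/Hi: (3,2) (3,2)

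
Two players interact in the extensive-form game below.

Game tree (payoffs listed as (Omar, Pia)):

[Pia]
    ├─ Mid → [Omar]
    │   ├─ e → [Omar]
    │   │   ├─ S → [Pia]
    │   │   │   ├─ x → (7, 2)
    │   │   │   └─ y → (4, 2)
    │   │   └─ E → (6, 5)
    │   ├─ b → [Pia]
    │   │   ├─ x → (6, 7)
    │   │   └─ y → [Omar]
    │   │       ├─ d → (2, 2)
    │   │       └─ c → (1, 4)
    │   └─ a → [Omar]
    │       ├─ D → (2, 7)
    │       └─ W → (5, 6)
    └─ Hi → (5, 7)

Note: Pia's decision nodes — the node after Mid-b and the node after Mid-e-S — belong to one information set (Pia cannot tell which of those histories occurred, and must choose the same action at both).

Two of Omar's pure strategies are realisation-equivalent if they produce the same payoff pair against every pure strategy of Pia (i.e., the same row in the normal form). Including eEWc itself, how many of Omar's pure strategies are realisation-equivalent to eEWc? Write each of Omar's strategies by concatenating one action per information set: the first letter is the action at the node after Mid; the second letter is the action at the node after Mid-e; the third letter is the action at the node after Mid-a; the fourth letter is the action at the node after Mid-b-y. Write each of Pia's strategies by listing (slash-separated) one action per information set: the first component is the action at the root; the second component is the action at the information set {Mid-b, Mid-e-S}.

4

Row for eEWc (columns Mid/x, Mid/y, Hi/x, Hi/y): (6,5) (6,5) (5,7) (5,7).
Under eEWc, Omar's choice at the node after Mid-a and at the node after Mid-b-y can never be reached regardless of what Pia does, so varying those choices leaves every outcome unchanged.
Holding the reachable choices fixed and varying the unreachable ones freely already gives 2 × 2 = 4 equivalent strategies.
No other strategy reproduces this row, so those 4 are the full class: eEDd, eEDc, eEWd, eEWc.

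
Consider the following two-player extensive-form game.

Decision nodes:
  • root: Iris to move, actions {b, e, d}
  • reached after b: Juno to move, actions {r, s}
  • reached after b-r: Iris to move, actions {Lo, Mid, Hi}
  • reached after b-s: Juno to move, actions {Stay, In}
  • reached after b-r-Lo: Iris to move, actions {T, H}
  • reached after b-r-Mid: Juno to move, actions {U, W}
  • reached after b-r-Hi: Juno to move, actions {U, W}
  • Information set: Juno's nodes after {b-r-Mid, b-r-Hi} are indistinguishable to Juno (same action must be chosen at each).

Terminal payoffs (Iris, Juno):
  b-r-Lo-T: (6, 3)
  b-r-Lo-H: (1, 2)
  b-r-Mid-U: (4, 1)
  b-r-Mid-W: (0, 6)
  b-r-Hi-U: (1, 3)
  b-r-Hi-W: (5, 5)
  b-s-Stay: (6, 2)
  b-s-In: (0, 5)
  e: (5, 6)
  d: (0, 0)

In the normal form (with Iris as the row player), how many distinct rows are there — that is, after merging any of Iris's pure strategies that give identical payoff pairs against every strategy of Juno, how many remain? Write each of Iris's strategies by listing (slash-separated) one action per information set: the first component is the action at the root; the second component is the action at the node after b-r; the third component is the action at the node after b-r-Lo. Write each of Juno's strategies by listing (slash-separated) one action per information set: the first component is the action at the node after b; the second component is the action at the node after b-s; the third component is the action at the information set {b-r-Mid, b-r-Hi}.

6

Iris has 18 pure strategies: b/Lo/T, b/Lo/H, b/Mid/T, b/Mid/H, b/Hi/T, b/Hi/H, e/Lo/T, e/Lo/H, e/Mid/T, e/Mid/H, e/Hi/T, e/Hi/H, d/Lo/T, d/Lo/H, d/Mid/T, d/Mid/H, d/Hi/T, d/Hi/H. Columns: r/Stay/U, r/Stay/W, r/In/U, r/In/W, s/Stay/U, s/Stay/W, s/In/U, s/In/W.
{b/Lo/T} → row (6,3) (6,3) (6,3) (6,3) (6,2) (6,2) (0,5) (0,5)
{b/Lo/H} → row (1,2) (1,2) (1,2) (1,2) (6,2) (6,2) (0,5) (0,5)
{b/Mid/T, b/Mid/H} → row (4,1) (0,6) (4,1) (0,6) (6,2) (6,2) (0,5) (0,5)
{b/Hi/T, b/Hi/H} → row (1,3) (5,5) (1,3) (5,5) (6,2) (6,2) (0,5) (0,5)
{e/Lo/T, e/Lo/H, e/Mid/T, e/Mid/H, e/Hi/T, e/Hi/H} → row (5,6) (5,6) (5,6) (5,6) (5,6) (5,6) (5,6) (5,6)
{d/Lo/T, d/Lo/H, d/Mid/T, d/Mid/H, d/Hi/T, d/Hi/H} → row (0,0) (0,0) (0,0) (0,0) (0,0) (0,0) (0,0) (0,0)
That's 6 distinct rows out of 18 strategies.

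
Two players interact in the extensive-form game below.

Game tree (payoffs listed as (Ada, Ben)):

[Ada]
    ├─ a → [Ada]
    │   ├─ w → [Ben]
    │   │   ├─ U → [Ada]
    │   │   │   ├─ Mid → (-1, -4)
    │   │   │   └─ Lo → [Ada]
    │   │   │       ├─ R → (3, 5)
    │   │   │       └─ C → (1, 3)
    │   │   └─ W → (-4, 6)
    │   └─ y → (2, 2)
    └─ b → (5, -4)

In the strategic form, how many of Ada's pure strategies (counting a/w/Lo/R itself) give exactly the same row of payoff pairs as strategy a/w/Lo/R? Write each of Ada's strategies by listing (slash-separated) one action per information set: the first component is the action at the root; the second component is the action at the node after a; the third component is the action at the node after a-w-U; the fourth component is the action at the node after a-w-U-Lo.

1

Row for a/w/Lo/R (columns U, W): (3,5) (-4,6).
Every one of Ada's information sets is on the play path for some reply by Ben when Ada follows a/w/Lo/R.
Changing the action at any of them therefore changes at least one column, so only a/w/Lo/R itself gives this row.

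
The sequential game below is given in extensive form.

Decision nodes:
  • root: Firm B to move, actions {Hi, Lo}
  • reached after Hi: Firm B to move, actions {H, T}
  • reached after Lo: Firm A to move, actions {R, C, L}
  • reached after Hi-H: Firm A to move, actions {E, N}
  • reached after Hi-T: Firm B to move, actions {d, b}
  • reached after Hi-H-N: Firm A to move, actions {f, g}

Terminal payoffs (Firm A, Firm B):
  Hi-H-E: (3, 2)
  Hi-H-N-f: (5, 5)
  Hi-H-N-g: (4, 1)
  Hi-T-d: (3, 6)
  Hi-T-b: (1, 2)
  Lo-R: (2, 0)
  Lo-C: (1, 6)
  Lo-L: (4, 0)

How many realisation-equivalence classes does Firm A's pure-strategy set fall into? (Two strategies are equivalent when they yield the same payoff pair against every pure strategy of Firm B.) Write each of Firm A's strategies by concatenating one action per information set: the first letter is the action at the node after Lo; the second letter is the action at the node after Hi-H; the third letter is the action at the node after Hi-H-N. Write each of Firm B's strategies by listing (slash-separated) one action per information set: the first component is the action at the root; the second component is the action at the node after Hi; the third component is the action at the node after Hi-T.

9

Firm A has 12 pure strategies: REf, REg, RNf, RNg, CEf, CEg, CNf, CNg, LEf, LEg, LNf, LNg. Columns: Hi/H/d, Hi/H/b, Hi/T/d, Hi/T/b, Lo/H/d, Lo/H/b, Lo/T/d, Lo/T/b.
{REf, REg} → row (3,2) (3,2) (3,6) (1,2) (2,0) (2,0) (2,0) (2,0)
{RNf} → row (5,5) (5,5) (3,6) (1,2) (2,0) (2,0) (2,0) (2,0)
{RNg} → row (4,1) (4,1) (3,6) (1,2) (2,0) (2,0) (2,0) (2,0)
{CEf, CEg} → row (3,2) (3,2) (3,6) (1,2) (1,6) (1,6) (1,6) (1,6)
{CNf} → row (5,5) (5,5) (3,6) (1,2) (1,6) (1,6) (1,6) (1,6)
{CNg} → row (4,1) (4,1) (3,6) (1,2) (1,6) (1,6) (1,6) (1,6)
{LEf, LEg} → row (3,2) (3,2) (3,6) (1,2) (4,0) (4,0) (4,0) (4,0)
{LNf} → row (5,5) (5,5) (3,6) (1,2) (4,0) (4,0) (4,0) (4,0)
{LNg} → row (4,1) (4,1) (3,6) (1,2) (4,0) (4,0) (4,0) (4,0)
That's 9 distinct rows out of 12 strategies.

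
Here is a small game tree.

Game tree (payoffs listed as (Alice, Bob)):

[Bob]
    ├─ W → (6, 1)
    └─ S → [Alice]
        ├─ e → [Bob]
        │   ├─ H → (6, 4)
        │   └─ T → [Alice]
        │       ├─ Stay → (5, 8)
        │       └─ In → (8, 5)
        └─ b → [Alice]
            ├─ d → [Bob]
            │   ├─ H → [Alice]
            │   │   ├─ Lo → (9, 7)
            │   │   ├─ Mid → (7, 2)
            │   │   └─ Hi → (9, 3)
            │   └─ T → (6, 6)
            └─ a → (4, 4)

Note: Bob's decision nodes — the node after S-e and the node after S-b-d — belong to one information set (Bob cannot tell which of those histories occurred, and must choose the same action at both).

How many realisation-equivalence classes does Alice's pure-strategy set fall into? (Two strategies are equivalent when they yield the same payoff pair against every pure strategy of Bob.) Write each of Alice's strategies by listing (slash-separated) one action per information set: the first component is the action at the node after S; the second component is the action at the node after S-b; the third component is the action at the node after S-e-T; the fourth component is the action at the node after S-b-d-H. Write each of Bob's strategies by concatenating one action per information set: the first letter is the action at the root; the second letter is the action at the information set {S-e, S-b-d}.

6

Alice has 24 pure strategies: e/d/Stay/Lo, e/d/Stay/Mid, e/d/Stay/Hi, e/d/In/Lo, e/d/In/Mid, e/d/In/Hi, e/a/Stay/Lo, e/a/Stay/Mid, e/a/Stay/Hi, e/a/In/Lo, e/a/In/Mid, e/a/In/Hi, b/d/Stay/Lo, b/d/Stay/Mid, b/d/Stay/Hi, b/d/In/Lo, b/d/In/Mid, b/d/In/Hi, b/a/Stay/Lo, b/a/Stay/Mid, b/a/Stay/Hi, b/a/In/Lo, b/a/In/Mid, b/a/In/Hi. Columns: WH, WT, SH, ST.
{e/d/Stay/Lo, e/d/Stay/Mid, e/d/Stay/Hi, e/a/Stay/Lo, e/a/Stay/Mid, e/a/Stay/Hi} → row (6,1) (6,1) (6,4) (5,8)
{e/d/In/Lo, e/d/In/Mid, e/d/In/Hi, e/a/In/Lo, e/a/In/Mid, e/a/In/Hi} → row (6,1) (6,1) (6,4) (8,5)
{b/d/Stay/Lo, b/d/In/Lo} → row (6,1) (6,1) (9,7) (6,6)
{b/d/Stay/Mid, b/d/In/Mid} → row (6,1) (6,1) (7,2) (6,6)
{b/d/Stay/Hi, b/d/In/Hi} → row (6,1) (6,1) (9,3) (6,6)
{b/a/Stay/Lo, b/a/Stay/Mid, b/a/Stay/Hi, b/a/In/Lo, b/a/In/Mid, b/a/In/Hi} → row (6,1) (6,1) (4,4) (4,4)
That's 6 distinct rows out of 24 strategies.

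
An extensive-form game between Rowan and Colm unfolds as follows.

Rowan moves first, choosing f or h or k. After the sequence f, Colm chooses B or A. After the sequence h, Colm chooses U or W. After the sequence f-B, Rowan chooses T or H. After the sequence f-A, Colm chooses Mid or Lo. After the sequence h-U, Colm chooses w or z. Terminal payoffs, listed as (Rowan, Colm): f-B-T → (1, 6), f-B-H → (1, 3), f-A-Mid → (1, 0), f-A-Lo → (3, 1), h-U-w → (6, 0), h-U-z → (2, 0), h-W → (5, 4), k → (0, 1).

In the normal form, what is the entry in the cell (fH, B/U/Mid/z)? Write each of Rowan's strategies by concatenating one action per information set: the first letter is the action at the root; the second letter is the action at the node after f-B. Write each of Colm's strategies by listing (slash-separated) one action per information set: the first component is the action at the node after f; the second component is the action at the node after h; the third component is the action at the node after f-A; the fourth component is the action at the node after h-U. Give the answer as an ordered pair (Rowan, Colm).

Trace the play path from the root:
  Rowan plays f
  Colm plays B at [f]
  Rowan plays H at [f-B]
→ terminal payoff (1, 3).
(Colm's choice at the node after h is never reached on this path, so it doesn't affect the outcome.)

(1, 3)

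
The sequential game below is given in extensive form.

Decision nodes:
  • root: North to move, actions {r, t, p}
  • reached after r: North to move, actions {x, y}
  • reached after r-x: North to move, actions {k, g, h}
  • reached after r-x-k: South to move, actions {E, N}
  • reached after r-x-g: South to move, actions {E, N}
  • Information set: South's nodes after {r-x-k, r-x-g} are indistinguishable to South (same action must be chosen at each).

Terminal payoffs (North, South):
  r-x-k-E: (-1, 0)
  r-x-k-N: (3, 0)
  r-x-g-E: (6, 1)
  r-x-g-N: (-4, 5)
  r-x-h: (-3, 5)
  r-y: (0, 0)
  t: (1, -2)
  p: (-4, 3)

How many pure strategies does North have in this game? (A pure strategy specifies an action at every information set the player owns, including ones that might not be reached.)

North owns the root with actions {r, t, p} — three choices.
North owns the node after r with actions {x, y} — two choices.
North owns the node after r-x with actions {k, g, h} — three choices.
A pure strategy fixes one action at each information set independently, so the count is the product 3 × 2 × 3 = 18.
(For reference, South has 2 pure strategies, giving a 18×2 normal-form matrix.)

18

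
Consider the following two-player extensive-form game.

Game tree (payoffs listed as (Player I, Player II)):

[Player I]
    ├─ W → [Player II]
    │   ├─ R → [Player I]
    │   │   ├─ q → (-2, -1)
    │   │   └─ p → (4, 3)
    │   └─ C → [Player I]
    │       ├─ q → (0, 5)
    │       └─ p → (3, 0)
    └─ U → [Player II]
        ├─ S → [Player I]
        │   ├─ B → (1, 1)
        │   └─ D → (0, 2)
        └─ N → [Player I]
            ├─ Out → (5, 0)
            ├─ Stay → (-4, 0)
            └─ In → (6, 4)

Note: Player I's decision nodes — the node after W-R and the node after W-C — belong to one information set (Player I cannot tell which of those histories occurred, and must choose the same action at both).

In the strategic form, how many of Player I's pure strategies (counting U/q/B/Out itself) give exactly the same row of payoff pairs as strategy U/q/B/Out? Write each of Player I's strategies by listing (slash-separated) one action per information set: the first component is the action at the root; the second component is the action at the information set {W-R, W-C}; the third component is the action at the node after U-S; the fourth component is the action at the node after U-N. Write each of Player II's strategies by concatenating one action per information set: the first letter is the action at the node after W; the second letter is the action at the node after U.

2

Row for U/q/B/Out (columns RS, RN, CS, CN): (1,1) (5,0) (1,1) (5,0).
Under U/q/B/Out, Player I's choice at the information set {W-R, W-C} can never be reached regardless of what Player II does, so varying those choices leaves every outcome unchanged.
Holding the reachable choices fixed and varying the unreachable one freely already gives 2 equivalent strategies.
No other strategy reproduces this row, so those 2 are the full class: U/q/B/Out, U/p/B/Out.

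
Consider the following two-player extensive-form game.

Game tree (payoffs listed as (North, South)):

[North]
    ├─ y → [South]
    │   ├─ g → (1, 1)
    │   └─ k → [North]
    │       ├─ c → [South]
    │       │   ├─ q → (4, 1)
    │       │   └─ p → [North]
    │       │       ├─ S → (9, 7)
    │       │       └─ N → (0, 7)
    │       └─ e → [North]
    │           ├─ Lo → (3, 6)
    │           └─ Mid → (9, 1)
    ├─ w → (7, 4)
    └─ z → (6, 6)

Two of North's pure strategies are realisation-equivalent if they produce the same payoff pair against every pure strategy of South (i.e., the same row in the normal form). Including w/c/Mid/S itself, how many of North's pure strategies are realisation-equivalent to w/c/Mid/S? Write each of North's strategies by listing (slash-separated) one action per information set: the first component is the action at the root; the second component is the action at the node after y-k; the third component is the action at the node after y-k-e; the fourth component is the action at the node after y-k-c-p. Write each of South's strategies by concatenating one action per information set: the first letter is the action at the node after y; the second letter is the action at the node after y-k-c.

8

Row for w/c/Mid/S (columns gq, gp, kq, kp): (7,4) (7,4) (7,4) (7,4).
Under w/c/Mid/S, North's choice at the node after y-k and at the node after y-k-e and at the node after y-k-c-p can never be reached regardless of what South does, so varying those choices leaves every outcome unchanged.
Holding the reachable choices fixed and varying the unreachable ones freely already gives 2 × 2 × 2 = 8 equivalent strategies.
No other strategy reproduces this row, so those 8 are the full class: w/c/Lo/S, w/c/Lo/N, w/c/Mid/S, w/c/Mid/N, w/e/Lo/S, w/e/Lo/N, w/e/Mid/S, w/e/Mid/N.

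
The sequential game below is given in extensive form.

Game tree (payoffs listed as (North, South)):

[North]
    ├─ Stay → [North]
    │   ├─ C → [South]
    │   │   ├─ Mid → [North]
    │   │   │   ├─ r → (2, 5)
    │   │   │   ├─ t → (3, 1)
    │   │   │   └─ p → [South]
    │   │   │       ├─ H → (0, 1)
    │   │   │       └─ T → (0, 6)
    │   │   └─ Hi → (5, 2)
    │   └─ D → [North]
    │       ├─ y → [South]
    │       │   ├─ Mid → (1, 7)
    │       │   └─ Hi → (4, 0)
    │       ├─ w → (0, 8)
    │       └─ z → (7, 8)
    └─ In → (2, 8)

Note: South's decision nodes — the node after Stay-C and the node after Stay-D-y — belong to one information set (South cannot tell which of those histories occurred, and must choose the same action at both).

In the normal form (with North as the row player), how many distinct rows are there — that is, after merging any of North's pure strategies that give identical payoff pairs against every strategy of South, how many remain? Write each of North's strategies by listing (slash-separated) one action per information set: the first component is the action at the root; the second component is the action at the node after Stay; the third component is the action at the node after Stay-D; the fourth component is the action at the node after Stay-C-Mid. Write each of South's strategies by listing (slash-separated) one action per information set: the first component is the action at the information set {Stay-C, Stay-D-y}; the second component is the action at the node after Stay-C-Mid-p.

North has 36 pure strategies: Stay/C/y/r, Stay/C/y/t, Stay/C/y/p, Stay/C/w/r, Stay/C/w/t, Stay/C/w/p, Stay/C/z/r, Stay/C/z/t, Stay/C/z/p, Stay/D/y/r, Stay/D/y/t, Stay/D/y/p, Stay/D/w/r, Stay/D/w/t, Stay/D/w/p, Stay/D/z/r, Stay/D/z/t, Stay/D/z/p, In/C/y/r, In/C/y/t, In/C/y/p, In/C/w/r, In/C/w/t, In/C/w/p, In/C/z/r, In/C/z/t, In/C/z/p, In/D/y/r, In/D/y/t, In/D/y/p, In/D/w/r, In/D/w/t, In/D/w/p, In/D/z/r, In/D/z/t, In/D/z/p. Columns: Mid/H, Mid/T, Hi/H, Hi/T.
{Stay/C/y/r, Stay/C/w/r, Stay/C/z/r} → row (2,5) (2,5) (5,2) (5,2)
{Stay/C/y/t, Stay/C/w/t, Stay/C/z/t} → row (3,1) (3,1) (5,2) (5,2)
{Stay/C/y/p, Stay/C/w/p, Stay/C/z/p} → row (0,1) (0,6) (5,2) (5,2)
{Stay/D/y/r, Stay/D/y/t, Stay/D/y/p} → row (1,7) (1,7) (4,0) (4,0)
{Stay/D/w/r, Stay/D/w/t, Stay/D/w/p} → row (0,8) (0,8) (0,8) (0,8)
{Stay/D/z/r, Stay/D/z/t, Stay/D/z/p} → row (7,8) (7,8) (7,8) (7,8)
{In/C/y/r, In/C/y/t, In/C/y/p, In/C/w/r, In/C/w/t, In/C/w/p, In/C/z/r, In/C/z/t, In/C/z/p, In/D/y/r, In/D/y/t, In/D/y/p, In/D/w/r, In/D/w/t, In/D/w/p, In/D/z/r, In/D/z/t, In/D/z/p} → row (2,8) (2,8) (2,8) (2,8)
That's 7 distinct rows out of 36 strategies.

7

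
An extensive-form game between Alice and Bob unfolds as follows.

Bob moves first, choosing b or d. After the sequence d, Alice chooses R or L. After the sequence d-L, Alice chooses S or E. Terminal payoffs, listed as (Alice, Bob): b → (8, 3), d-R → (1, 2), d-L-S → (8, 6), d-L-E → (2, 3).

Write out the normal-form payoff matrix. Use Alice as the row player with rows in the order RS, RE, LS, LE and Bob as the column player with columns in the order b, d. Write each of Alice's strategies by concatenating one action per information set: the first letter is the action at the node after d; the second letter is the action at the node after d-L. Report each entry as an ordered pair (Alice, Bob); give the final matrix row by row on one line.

RS: (8,3) (1,2) | RE: (8,3) (1,2) | LS: (8,3) (8,6) | LE: (8,3) (2,3)

            b        d
  RS    (8,3)    (1,2)
  RE    (8,3)    (1,2)
  LS    (8,3)    (8,6)
  LE    (8,3)    (2,3)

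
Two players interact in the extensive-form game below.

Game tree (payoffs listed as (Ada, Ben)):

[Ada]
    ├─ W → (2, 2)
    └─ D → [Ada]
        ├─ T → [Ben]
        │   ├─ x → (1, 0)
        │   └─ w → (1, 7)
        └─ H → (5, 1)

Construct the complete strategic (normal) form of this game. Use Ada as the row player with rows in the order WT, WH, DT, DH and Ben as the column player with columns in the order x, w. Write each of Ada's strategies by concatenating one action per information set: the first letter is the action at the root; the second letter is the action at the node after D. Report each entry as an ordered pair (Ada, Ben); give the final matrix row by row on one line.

Row WT: x→(2,2), w→(2,2)
Row WH: x→(2,2), w→(2,2)
Row DT: x→(1,0), w→(1,7)
Row DH: x→(5,1), w→(5,1)

WT: (2,2) (2,2) | WH: (2,2) (2,2) | DT: (1,0) (1,7) | DH: (5,1) (5,1)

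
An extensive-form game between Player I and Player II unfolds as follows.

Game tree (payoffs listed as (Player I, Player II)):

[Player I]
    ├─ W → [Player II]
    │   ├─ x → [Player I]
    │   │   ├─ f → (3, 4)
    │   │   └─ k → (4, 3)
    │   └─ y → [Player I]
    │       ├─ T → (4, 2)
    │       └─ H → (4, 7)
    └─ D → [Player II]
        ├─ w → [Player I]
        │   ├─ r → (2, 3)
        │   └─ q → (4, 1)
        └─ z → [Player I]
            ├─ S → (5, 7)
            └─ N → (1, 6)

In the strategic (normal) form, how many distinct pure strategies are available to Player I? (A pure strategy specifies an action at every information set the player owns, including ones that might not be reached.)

32

Player I owns the root with actions {W, D} — two choices.
Player I owns the node after W-x with actions {f, k} — two choices.
Player I owns the node after W-y with actions {T, H} — two choices.
Player I owns the node after D-w with actions {r, q} — two choices.
Player I owns the node after D-z with actions {S, N} — two choices.
A pure strategy fixes one action at each information set independently, so the count is the product 2 × 2 × 2 × 2 × 2 = 32.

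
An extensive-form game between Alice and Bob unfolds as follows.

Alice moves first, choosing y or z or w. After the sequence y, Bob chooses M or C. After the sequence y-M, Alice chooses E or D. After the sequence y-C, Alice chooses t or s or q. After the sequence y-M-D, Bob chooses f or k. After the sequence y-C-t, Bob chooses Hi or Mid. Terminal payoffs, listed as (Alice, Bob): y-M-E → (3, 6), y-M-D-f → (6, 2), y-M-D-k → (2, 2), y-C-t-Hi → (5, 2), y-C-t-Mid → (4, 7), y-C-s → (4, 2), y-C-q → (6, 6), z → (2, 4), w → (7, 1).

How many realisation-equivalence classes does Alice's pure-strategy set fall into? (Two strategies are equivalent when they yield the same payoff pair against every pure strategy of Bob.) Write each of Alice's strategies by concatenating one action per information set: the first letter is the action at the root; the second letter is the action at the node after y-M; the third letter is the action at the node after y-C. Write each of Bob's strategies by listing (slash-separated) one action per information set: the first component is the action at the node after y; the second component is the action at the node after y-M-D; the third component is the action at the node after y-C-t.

Alice has 18 pure strategies: yEt, yEs, yEq, yDt, yDs, yDq, zEt, zEs, zEq, zDt, zDs, zDq, wEt, wEs, wEq, wDt, wDs, wDq. Columns: M/f/Hi, M/f/Mid, M/k/Hi, M/k/Mid, C/f/Hi, C/f/Mid, C/k/Hi, C/k/Mid.
{yEt} → row (3,6) (3,6) (3,6) (3,6) (5,2) (4,7) (5,2) (4,7)
{yEs} → row (3,6) (3,6) (3,6) (3,6) (4,2) (4,2) (4,2) (4,2)
{yEq} → row (3,6) (3,6) (3,6) (3,6) (6,6) (6,6) (6,6) (6,6)
{yDt} → row (6,2) (6,2) (2,2) (2,2) (5,2) (4,7) (5,2) (4,7)
{yDs} → row (6,2) (6,2) (2,2) (2,2) (4,2) (4,2) (4,2) (4,2)
{yDq} → row (6,2) (6,2) (2,2) (2,2) (6,6) (6,6) (6,6) (6,6)
{zEt, zEs, zEq, zDt, zDs, zDq} → row (2,4) (2,4) (2,4) (2,4) (2,4) (2,4) (2,4) (2,4)
{wEt, wEs, wEq, wDt, wDs, wDq} → row (7,1) (7,1) (7,1) (7,1) (7,1) (7,1) (7,1) (7,1)
That's 8 distinct rows out of 18 strategies.

8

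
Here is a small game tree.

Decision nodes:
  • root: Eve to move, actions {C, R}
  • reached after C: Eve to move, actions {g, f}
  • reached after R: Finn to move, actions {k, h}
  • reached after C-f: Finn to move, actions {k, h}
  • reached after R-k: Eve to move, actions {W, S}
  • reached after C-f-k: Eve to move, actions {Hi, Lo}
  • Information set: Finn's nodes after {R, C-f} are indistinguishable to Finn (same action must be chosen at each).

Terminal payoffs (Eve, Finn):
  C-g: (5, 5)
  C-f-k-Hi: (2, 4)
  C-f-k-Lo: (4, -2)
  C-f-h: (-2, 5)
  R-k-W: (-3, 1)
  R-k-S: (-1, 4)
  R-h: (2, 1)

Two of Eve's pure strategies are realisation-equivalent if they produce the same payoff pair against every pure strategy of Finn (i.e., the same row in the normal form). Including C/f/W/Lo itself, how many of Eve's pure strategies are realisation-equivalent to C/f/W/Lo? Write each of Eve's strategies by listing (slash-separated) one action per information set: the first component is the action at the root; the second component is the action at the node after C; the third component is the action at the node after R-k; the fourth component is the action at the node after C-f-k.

2

Row for C/f/W/Lo (columns k, h): (4,-2) (-2,5).
Under C/f/W/Lo, Eve's choice at the node after R-k can never be reached regardless of what Finn does, so varying those choices leaves every outcome unchanged.
Holding the reachable choices fixed and varying the unreachable one freely already gives 2 equivalent strategies.
No other strategy reproduces this row, so those 2 are the full class: C/f/W/Lo, C/f/S/Lo.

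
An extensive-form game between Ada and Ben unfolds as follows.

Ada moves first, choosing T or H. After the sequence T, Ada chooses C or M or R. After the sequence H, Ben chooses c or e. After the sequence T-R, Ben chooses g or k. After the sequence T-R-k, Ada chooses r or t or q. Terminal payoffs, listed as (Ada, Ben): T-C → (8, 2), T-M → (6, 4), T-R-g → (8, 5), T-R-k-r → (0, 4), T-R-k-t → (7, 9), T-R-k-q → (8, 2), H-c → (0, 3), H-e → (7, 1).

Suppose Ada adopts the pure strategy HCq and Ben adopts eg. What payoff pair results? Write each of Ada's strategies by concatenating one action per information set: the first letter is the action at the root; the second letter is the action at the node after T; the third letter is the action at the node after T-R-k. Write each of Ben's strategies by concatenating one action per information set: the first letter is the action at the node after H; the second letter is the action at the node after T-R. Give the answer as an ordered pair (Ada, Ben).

(7, 1)

Trace the play path from the root:
  Ada plays H
  Ben plays e at [H]
→ terminal payoff (7, 1).
(Ada's choice at the node after T is never reached on this path, so it doesn't affect the outcome.)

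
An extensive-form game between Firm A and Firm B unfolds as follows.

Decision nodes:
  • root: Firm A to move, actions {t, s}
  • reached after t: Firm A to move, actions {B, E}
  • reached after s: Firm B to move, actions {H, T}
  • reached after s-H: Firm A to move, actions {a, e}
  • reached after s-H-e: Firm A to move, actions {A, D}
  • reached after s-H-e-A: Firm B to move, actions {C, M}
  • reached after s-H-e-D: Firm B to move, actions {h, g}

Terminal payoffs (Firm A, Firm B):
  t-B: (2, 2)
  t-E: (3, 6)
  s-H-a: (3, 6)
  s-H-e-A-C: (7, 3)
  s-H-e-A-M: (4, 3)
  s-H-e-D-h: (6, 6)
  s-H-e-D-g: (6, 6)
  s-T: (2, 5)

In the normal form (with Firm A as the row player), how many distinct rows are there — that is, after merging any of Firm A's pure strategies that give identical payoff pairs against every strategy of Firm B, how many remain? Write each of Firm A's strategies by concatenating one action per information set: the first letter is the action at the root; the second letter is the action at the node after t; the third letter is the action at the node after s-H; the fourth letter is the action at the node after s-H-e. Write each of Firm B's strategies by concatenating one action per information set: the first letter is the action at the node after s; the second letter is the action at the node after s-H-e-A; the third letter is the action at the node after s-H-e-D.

5

Firm A has 16 pure strategies: tBaA, tBaD, tBeA, tBeD, tEaA, tEaD, tEeA, tEeD, sBaA, sBaD, sBeA, sBeD, sEaA, sEaD, sEeA, sEeD. Columns: HCh, HCg, HMh, HMg, TCh, TCg, TMh, TMg.
{tBaA, tBaD, tBeA, tBeD} → row (2,2) (2,2) (2,2) (2,2) (2,2) (2,2) (2,2) (2,2)
{tEaA, tEaD, tEeA, tEeD} → row (3,6) (3,6) (3,6) (3,6) (3,6) (3,6) (3,6) (3,6)
{sBaA, sBaD, sEaA, sEaD} → row (3,6) (3,6) (3,6) (3,6) (2,5) (2,5) (2,5) (2,5)
{sBeA, sEeA} → row (7,3) (7,3) (4,3) (4,3) (2,5) (2,5) (2,5) (2,5)
{sBeD, sEeD} → row (6,6) (6,6) (6,6) (6,6) (2,5) (2,5) (2,5) (2,5)
That's 5 distinct rows out of 16 strategies.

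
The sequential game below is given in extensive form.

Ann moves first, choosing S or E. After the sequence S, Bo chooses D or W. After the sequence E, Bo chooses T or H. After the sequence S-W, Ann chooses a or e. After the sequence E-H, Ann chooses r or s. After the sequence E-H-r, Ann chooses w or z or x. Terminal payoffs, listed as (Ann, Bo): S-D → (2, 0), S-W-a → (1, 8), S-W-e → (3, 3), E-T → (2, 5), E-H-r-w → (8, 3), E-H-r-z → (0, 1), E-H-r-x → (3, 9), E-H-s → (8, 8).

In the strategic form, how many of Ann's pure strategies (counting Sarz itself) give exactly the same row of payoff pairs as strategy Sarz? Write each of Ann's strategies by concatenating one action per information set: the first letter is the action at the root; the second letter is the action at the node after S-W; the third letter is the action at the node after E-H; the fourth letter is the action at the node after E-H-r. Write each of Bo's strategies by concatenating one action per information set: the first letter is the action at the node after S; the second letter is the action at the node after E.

6

Row for Sarz (columns DT, DH, WT, WH): (2,0) (2,0) (1,8) (1,8).
Under Sarz, Ann's choice at the node after E-H and at the node after E-H-r can never be reached regardless of what Bo does, so varying those choices leaves every outcome unchanged.
Holding the reachable choices fixed and varying the unreachable ones freely already gives 2 × 3 = 6 equivalent strategies.
No other strategy reproduces this row, so those 6 are the full class: Sarw, Sarz, Sarx, Sasw, Sasz, Sasx.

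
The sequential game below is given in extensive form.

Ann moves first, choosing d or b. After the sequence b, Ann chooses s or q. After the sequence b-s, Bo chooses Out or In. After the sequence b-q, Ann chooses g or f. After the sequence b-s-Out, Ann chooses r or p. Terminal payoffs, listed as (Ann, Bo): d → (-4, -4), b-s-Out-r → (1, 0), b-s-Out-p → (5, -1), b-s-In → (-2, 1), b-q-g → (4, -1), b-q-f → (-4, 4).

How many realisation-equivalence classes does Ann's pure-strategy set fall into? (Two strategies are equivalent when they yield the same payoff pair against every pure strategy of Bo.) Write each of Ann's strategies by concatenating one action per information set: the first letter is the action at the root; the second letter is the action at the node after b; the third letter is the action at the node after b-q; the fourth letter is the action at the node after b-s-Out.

5

Ann has 16 pure strategies: dsgr, dsgp, dsfr, dsfp, dqgr, dqgp, dqfr, dqfp, bsgr, bsgp, bsfr, bsfp, bqgr, bqgp, bqfr, bqfp. Columns: Out, In.
{dsgr, dsgp, dsfr, dsfp, dqgr, dqgp, dqfr, dqfp} → row (-4,-4) (-4,-4)
{bsgr, bsfr} → row (1,0) (-2,1)
{bsgp, bsfp} → row (5,-1) (-2,1)
{bqgr, bqgp} → row (4,-1) (4,-1)
{bqfr, bqfp} → row (-4,4) (-4,4)
That's 5 distinct rows out of 16 strategies.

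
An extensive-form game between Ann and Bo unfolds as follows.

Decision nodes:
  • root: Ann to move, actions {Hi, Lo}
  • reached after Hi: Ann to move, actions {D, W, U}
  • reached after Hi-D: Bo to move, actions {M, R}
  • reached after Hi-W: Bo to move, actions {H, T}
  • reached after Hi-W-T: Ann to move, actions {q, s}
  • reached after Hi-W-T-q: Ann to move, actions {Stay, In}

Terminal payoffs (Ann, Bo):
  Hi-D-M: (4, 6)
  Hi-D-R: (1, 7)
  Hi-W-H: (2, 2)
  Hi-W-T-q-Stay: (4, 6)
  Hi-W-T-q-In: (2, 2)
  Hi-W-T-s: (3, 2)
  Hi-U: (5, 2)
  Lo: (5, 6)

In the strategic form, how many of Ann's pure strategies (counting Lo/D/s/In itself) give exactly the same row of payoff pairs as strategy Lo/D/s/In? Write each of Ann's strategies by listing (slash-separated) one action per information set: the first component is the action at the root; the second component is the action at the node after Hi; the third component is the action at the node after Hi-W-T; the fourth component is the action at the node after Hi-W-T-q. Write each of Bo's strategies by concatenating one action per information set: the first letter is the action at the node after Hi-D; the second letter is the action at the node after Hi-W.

12

Row for Lo/D/s/In (columns MH, MT, RH, RT): (5,6) (5,6) (5,6) (5,6).
Under Lo/D/s/In, Ann's choice at the node after Hi and at the node after Hi-W-T and at the node after Hi-W-T-q can never be reached regardless of what Bo does, so varying those choices leaves every outcome unchanged.
Holding the reachable choices fixed and varying the unreachable ones freely already gives 3 × 2 × 2 = 12 equivalent strategies.
No other strategy reproduces this row, so those 12 are the full class: Lo/D/q/Stay, Lo/D/q/In, Lo/D/s/Stay, Lo/D/s/In, Lo/W/q/Stay, Lo/W/q/In, Lo/W/s/Stay, Lo/W/s/In, Lo/U/q/Stay, Lo/U/q/In, Lo/U/s/Stay, Lo/U/s/In.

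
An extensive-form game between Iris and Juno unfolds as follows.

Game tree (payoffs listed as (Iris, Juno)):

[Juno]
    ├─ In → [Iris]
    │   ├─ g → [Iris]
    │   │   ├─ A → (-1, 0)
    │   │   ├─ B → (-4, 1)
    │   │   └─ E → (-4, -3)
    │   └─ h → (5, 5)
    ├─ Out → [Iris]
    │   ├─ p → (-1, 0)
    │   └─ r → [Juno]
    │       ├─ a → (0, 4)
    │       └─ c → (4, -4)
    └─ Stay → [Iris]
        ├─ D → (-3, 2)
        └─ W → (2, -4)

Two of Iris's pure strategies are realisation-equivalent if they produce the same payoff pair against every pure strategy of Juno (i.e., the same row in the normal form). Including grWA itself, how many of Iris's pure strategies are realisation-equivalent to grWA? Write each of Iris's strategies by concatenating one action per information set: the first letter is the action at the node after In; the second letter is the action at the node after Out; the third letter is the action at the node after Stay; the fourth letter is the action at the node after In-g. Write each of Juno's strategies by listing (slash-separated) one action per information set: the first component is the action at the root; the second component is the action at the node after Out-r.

1

Row for grWA (columns In/a, In/c, Out/a, Out/c, Stay/a, Stay/c): (-1,0) (-1,0) (0,4) (4,-4) (2,-4) (2,-4).
Every one of Iris's information sets is on the play path for some reply by Juno when Iris follows grWA.
Changing the action at any of them therefore changes at least one column, so only grWA itself gives this row.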